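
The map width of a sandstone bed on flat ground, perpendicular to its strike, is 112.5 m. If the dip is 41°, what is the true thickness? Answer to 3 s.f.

True thickness t = w · sin(dip) = 112.5 × sin 41°
t = 112.5 × 0.6561 = 73.807 m

73.8 m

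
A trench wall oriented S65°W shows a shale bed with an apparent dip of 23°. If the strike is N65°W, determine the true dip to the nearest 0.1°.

The section is 50° from the strike.
tan(true dip) = tan 23° / sin 50° = 0.5541
δ = arctan(0.5541) = 28.99°

29.0°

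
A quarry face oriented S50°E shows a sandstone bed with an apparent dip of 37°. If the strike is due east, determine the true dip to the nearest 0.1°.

β = acute angle between strike due east and section S50°E = 40°.
tan(true dip) = tan 37° / sin 40° = 1.1723
δ = arctan(1.1723) = 49.54°

49.5°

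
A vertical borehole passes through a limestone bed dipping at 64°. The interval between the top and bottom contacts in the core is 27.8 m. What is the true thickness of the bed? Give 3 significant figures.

12.2 m

True thickness t = h · cos(dip) = 27.8 × cos 64°
t = 27.8 × 0.4384 = 12.187 m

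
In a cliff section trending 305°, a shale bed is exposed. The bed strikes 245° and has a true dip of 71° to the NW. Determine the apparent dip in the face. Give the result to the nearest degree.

The strike is 245° and the section trends 305°; the acute angle between them is β = 60°.
tan α = tan 71° × sin 60° = 2.9042 × 0.8660 = 2.5151
α = arctan(2.5151) = 68.32°

68°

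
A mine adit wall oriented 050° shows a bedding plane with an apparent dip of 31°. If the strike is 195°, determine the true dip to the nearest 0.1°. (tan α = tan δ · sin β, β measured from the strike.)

The section is 35° from the strike.
tan δ = tan α / sin β = tan 31° / sin 35° = 0.6009 / 0.5736 = 1.0476
δ = arctan(1.0476) = 46.33°

46.3°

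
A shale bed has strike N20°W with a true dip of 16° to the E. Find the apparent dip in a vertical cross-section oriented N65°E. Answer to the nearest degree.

The section lies 85° from the strike.
tan(apparent dip) = tan 16° · sin 85° = 0.2857
α = arctan(0.2857) = 15.94°

16°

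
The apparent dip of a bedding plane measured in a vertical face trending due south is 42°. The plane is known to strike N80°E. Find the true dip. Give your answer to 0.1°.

β = acute angle between strike N80°E and section due south = 80°.
tan δ = tan α / sin β = tan 42° / sin 80° = 0.9004 / 0.9848 = 0.9143
δ = arctan(0.9143) = 42.44°

42.4°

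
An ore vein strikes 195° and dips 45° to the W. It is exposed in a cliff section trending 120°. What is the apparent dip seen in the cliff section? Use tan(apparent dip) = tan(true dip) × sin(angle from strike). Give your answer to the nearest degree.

The section lies 75° from the strike.
tan α = tan 45° × sin 75° = 1.0000 × 0.9659 = 0.9659
apparent dip = arctan 0.9659 = 44.01°

44°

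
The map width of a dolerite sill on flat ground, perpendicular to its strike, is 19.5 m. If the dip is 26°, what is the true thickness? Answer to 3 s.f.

8.55 m

True thickness t = w · sin(dip) = 19.5 × sin 26°
t = 19.5 × 0.4384 = 8.548 m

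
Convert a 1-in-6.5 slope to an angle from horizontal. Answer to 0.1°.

8.7°

tan θ = 1/6.5 = 0.1538
θ = arctan(0.1538) = 8.75°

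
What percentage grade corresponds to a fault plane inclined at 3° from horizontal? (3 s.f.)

grade % = 100 × tan 3° = 100 × 0.0524

5.24%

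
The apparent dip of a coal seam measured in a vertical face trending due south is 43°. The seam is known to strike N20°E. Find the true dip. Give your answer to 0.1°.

The section is 20° from the strike.
tan(true dip) = tan 43° / sin 20° = 2.7265
true dip = arctan 2.7265 = 69.86°

69.9°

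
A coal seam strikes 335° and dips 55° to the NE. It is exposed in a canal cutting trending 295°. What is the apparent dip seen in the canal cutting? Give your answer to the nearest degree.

The section lies 40° from the strike.
tan α = tan 55° × sin 40° = 1.4281 × 0.6428 = 0.9180
α = arctan(0.9180) = 42.55°

43°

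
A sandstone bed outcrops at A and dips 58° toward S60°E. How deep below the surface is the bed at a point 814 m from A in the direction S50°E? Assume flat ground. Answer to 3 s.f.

1280 m

The hole lies 10° from the dip direction, so the down-dip offset is 814 × cos 10° = 801.63 m.
Depth = down-dip offset × tan(dip) = 801.63 × tan 58° = 801.63 × 1.6003
Depth = 1282.88 m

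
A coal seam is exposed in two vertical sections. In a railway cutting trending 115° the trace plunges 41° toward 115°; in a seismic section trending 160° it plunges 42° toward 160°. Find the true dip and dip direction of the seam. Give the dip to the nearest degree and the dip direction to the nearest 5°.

true dip 44°, dip direction 140°

Represent each trace as a vector plunging at its apparent dip toward its trend (east-north-up frame): v₁ = (0.684, -0.319, -0.656), v₂ = (0.254, -0.698, -0.669).
The plane normal is n = v₁ × v₂ ∝ (0.245, -0.291, 0.397).
Dip δ = arctan(|n_h|/n_z) = arctan(0.380/0.397) = 43.8°.
Dip direction = azimuth of (n_x, n_y) = atan2(0.245, -0.291) = 140°.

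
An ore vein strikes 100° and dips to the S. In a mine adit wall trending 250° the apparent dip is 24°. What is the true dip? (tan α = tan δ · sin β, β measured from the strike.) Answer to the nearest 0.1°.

41.7°

The section is 30° from the strike.
tan(true dip) = tan 24° / sin 30° = 0.8905
true dip = arctan 0.8905 = 41.68°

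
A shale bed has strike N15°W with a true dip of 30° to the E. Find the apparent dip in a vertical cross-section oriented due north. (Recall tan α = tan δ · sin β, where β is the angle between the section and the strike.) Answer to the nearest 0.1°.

8.5°

Angle between strike (N15°W) and section (due north): β = 15°.
tan(apparent dip) = tan 30° · sin 15° = 0.1494
α = arctan(0.1494) = 8.50°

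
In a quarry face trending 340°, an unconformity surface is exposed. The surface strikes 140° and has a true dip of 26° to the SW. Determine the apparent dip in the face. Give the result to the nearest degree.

The strike is 140° and the section trends 340°; the acute angle between them is β = 20°.
tan(apparent dip) = tan 26° · sin 20° = 0.1668
α = arctan(0.1668) = 9.47°

9°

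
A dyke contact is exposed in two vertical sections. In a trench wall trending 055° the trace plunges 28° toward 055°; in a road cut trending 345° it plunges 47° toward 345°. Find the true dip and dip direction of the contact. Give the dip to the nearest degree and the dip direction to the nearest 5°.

true dip 47°, dip direction 355°

Represent each trace as a vector plunging at its apparent dip toward its trend (east-north-up frame): v₁ = (0.723, 0.506, -0.469), v₂ = (-0.177, 0.659, -0.731).
Cross product v₁ × v₂ gives the pole to the plane: n ∝ (-0.061, 0.612, 0.566).
True dip = arccos(n_z / |n|) = arccos(0.6772) = 47.4°.
Dip direction = azimuth of (n_x, n_y) = atan2(-0.061, 0.612) = 354°.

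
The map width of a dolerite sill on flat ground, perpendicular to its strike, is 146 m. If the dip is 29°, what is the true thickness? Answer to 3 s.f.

True thickness t = w · sin(dip) = 146 × sin 29°
t = 146 × 0.4848 = 70.782 m

70.8 m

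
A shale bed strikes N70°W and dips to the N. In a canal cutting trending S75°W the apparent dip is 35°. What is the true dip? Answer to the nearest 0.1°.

50.7°

The section is 35° from the strike.
tan δ = tan α / sin β = tan 35° / sin 35° = 0.7002 / 0.5736 = 1.2208
δ = arctan(1.2208) = 50.68°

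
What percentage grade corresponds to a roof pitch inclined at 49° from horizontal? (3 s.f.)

115%

grade % = 100 × tan 49° = 100 × 1.1504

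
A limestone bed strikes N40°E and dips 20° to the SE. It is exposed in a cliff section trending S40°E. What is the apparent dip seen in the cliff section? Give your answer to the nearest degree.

The section lies 80° from the strike.
tan(apparent dip) = tan 20° · sin 80° = 0.3584
α = arctan(0.3584) = 19.72°

20°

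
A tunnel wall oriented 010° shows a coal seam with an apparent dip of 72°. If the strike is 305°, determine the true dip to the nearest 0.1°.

β = acute angle between strike 305° and section 010° = 65°.
tan(true dip) = tan 72° / sin 65° = 3.3958
δ = arctan(3.3958) = 73.59°

73.6°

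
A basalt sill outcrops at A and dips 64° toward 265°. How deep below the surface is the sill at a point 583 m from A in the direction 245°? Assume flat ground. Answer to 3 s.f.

The hole lies 20° from the dip direction, so the down-dip offset is 583 × cos 20° = 547.84 m.
Depth = down-dip offset × tan(dip) = 547.84 × tan 64° = 547.84 × 2.0503
Depth = 1123.24 m

1120 m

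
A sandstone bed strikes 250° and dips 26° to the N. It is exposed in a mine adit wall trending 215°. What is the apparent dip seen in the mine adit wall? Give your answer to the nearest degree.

The strike is 250° and the section trends 215°; the acute angle between them is β = 35°.
tan α = tan 26° × sin 35° = 0.4877 × 0.5736 = 0.2798
α = arctan(0.2798) = 15.63°

16°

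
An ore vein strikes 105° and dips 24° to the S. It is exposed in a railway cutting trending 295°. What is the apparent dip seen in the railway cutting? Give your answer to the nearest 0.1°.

4.4°

The section lies 10° from the strike.
tan(apparent dip) = tan 24° · sin 10° = 0.0773
α = arctan(0.0773) = 4.42°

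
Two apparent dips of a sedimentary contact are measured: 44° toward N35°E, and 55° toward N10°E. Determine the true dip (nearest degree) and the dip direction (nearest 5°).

Each apparent-dip line lies in the plane. As unit vectors (x east, y north, z up), v₁ plunges 44°→N35°E and v₂ plunges 55°→N10°E.
The plane normal is n = v₁ × v₂ ∝ (-0.090, 0.269, 0.174).
Dip δ = arctan(|n_h|/n_z) = arctan(0.284/0.174) = 58.4°.
Dip direction = azimuth of (n_x, n_y) = atan2(-0.090, 0.269) = 341°.

true dip 58°, dip direction 340°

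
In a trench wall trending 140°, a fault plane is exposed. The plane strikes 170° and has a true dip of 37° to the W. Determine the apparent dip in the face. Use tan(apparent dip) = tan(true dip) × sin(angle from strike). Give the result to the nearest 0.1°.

20.6°

The strike is 170° and the section trends 140°; the acute angle between them is β = 30°.
tan(apparent dip) = tan 37° · sin 30° = 0.3768
apparent dip = arctan 0.3768 = 20.65°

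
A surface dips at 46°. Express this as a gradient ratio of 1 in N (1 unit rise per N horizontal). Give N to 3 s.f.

1 in 0.966

1 : N means tan θ = 1/N, so N = 1/tan 46° = 1/1.0355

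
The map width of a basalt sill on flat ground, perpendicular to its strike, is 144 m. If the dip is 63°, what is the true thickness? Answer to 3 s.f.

True thickness t = w · sin(dip) = 144 × sin 63°
t = 144 × 0.8910 = 128.305 m

128 m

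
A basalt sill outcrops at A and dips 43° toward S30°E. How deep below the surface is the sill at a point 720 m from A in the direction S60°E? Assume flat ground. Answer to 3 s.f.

The hole lies 30° from the dip direction, so the down-dip offset is 720 × cos 30° = 623.54 m.
Depth = down-dip offset × tan(dip) = 623.54 × tan 43° = 623.54 × 0.9325
Depth = 581.46 m

581 m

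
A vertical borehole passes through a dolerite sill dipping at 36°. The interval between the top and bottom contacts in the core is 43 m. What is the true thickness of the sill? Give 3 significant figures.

34.8 m

True thickness t = h · cos(dip) = 43 × cos 36°
t = 43 × 0.8090 = 34.788 m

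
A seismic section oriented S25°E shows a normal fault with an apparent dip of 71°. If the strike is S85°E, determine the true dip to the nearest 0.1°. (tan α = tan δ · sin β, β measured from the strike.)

73.4°

The section is 60° from the strike.
tan(true dip) = tan 71° / sin 60° = 3.3535
δ = arctan(3.3535) = 73.40°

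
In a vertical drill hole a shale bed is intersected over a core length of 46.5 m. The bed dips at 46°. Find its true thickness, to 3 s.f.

32.3 m

True thickness t = h · cos(dip) = 46.5 × cos 46°
t = 46.5 × 0.6947 = 32.302 m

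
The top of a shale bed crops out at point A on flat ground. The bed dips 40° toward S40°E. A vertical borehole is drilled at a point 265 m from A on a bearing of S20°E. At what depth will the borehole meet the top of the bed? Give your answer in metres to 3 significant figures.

209 m

The hole lies 20° from the dip direction, so the down-dip offset is 265 × cos 20° = 249.02 m.
Depth = down-dip offset × tan(dip) = 249.02 × tan 40° = 249.02 × 0.8391
Depth = 208.95 m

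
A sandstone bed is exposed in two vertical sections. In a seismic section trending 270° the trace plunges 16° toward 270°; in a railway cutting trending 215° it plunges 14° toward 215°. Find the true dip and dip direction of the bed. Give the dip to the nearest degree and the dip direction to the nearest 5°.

true dip 17°, dip direction 250°

Each apparent-dip line lies in the plane. As unit vectors (x east, y north, z up), v₁ plunges 16°→270° and v₂ plunges 14°→215°.
Cross product v₁ × v₂ gives the pole to the plane: n ∝ (-0.219, -0.079, 0.764).
Dip δ = arctan(|n_h|/n_z) = arctan(0.233/0.764) = 17.0°.
Dip direction = atan2(-0.219, -0.079) = 250° (azimuth of n's horizontal projection).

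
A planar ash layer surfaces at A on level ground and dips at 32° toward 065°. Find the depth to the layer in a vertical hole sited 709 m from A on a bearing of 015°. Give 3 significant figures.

285 m

The hole lies 50° from the dip direction, so the down-dip offset is 709 × cos 50° = 455.74 m.
Depth = down-dip offset × tan(dip) = 455.74 × tan 32° = 455.74 × 0.6249
Depth = 284.78 m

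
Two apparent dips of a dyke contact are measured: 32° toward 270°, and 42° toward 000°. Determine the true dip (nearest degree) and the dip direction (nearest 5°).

true dip 48°, dip direction 325°

Represent each trace as a vector plunging at its apparent dip toward its trend (east-north-up frame): v₁ = (-0.848, -0.000, -0.530), v₂ = (0.000, 0.743, -0.669).
The plane normal is n = v₁ × v₂ ∝ (-0.394, 0.567, 0.630).
Dip δ = arctan(|n_h|/n_z) = arctan(0.691/0.630) = 47.6°.
Dip direction = azimuth of (n_x, n_y) = atan2(-0.394, 0.567) = 325°.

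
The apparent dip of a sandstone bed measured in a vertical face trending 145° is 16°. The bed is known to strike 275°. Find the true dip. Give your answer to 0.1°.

The section is 50° from the strike.
tan δ = tan α / sin β = tan 16° / sin 50° = 0.2867 / 0.7660 = 0.3743
true dip = arctan 0.3743 = 20.52°

20.5°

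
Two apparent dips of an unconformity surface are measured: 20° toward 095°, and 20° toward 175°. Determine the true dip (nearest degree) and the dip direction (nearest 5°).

true dip 25°, dip direction 135°

The two traces are lines in the plane: v₁ = (sin 95°·cos 20°, cos 95°·cos 20°, −sin 20°), v₂ = (sin 175°·cos 20°, cos 175°·cos 20°, −sin 20°).
n = v₁ × v₂ = (0.292, -0.292, 0.870) (taken with n_z > 0).
Dip δ = arctan(|n_h|/n_z) = arctan(0.413/0.870) = 25.4°.
Dip direction = atan2(0.292, -0.292) = 135° (azimuth of n's horizontal projection).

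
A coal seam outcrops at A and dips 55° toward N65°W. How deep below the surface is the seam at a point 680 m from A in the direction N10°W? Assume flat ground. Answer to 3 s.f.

The hole lies 55° from the dip direction, so the down-dip offset is 680 × cos 55° = 390.03 m.
Depth = down-dip offset × tan(dip) = 390.03 × tan 55° = 390.03 × 1.4281
Depth = 557.02 m

557 m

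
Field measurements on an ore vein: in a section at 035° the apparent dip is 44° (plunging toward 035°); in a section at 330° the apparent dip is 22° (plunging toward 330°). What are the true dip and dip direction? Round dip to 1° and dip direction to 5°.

Represent each trace as a vector plunging at its apparent dip toward its trend (east-north-up frame): v₁ = (0.413, 0.589, -0.695), v₂ = (-0.464, 0.803, -0.375).
n = v₁ × v₂ = (0.337, 0.477, 0.604) (taken with n_z > 0).
Dip δ = arctan(|n_h|/n_z) = arctan(0.584/0.604) = 44.0°.
Dip direction = atan2(0.337, 0.477) = 35° (azimuth of n's horizontal projection).

true dip 44°, dip direction 035°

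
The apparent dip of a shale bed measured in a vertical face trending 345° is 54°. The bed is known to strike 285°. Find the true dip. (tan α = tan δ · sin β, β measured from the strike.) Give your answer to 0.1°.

The section is 60° from the strike.
tan(true dip) = tan 54° / sin 60° = 1.5893
true dip = arctan 1.5893 = 57.82°

57.8°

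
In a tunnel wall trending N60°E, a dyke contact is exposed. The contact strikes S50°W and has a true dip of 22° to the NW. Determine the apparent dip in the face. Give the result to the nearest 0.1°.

4.0°

The section lies 10° from the strike.
tan α = tan 22° × sin 10° = 0.4040 × 0.1736 = 0.0702
α = arctan(0.0702) = 4.01°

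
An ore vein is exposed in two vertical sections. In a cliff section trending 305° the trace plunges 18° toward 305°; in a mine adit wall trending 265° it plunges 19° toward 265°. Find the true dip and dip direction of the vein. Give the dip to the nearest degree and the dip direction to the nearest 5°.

The two traces are lines in the plane: v₁ = (sin 305°·cos 18°, cos 305°·cos 18°, −sin 18°), v₂ = (sin 265°·cos 19°, cos 265°·cos 19°, −sin 19°).
n = v₁ × v₂ = (-0.203, 0.037, 0.578) (taken with n_z > 0).
True dip = arccos(n_z / |n|) = arccos(0.9417) = 19.7°.
Dip direction = atan2(-0.203, 0.037) = 280° (azimuth of n's horizontal projection).

true dip 20°, dip direction 280°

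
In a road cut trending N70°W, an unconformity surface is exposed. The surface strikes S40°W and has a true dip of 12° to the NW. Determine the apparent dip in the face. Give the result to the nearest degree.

11°

Angle between strike (S40°W) and section (N70°W): β = 70°.
tan(apparent dip) = tan 12° · sin 70° = 0.1997
α = arctan(0.1997) = 11.30°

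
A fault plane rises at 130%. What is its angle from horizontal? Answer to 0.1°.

tan θ = 130/100 = 1.3000
θ = arctan(1.3000) = 52.43°

52.4°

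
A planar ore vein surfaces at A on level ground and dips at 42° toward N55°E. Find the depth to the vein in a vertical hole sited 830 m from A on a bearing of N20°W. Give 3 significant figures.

The hole lies 75° from the dip direction, so the down-dip offset is 830 × cos 75° = 214.82 m.
Depth = down-dip offset × tan(dip) = 214.82 × tan 42° = 214.82 × 0.9004
Depth = 193.42 m

193 m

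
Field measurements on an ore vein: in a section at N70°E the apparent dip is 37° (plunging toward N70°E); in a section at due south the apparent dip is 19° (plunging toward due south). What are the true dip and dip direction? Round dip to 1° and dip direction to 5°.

true dip 45°, dip direction 110°

The two traces are lines in the plane: v₁ = (sin 70°·cos 37°, cos 70°·cos 37°, −sin 37°), v₂ = (sin 180°·cos 19°, cos 180°·cos 19°, −sin 19°).
n = v₁ × v₂ = (0.658, -0.244, 0.710) (taken with n_z > 0).
True dip = arccos(n_z / |n|) = arccos(0.7110) = 44.7°.
Dip direction = atan2(0.658, -0.244) = 110° (azimuth of n's horizontal projection).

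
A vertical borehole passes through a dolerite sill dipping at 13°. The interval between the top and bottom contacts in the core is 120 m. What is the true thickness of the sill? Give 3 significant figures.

True thickness t = h · cos(dip) = 120 × cos 13°
t = 120 × 0.9744 = 116.924 m

117 m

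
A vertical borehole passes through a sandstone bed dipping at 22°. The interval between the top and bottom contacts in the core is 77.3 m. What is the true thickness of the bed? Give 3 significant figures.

71.7 m

True thickness t = h · cos(dip) = 77.3 × cos 22°
t = 77.3 × 0.9272 = 71.671 m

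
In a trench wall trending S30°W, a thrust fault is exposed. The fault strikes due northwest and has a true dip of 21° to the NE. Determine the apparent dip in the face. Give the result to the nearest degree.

Angle between strike (due northwest) and section (S30°W): β = 75°.
tan(apparent dip) = tan 21° · sin 75° = 0.3708
apparent dip = arctan 0.3708 = 20.34°

20°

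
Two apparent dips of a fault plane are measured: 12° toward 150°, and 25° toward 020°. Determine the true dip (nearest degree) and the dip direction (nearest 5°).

The two traces are lines in the plane: v₁ = (sin 150°·cos 12°, cos 150°·cos 12°, −sin 12°), v₂ = (sin 20°·cos 25°, cos 20°·cos 25°, −sin 25°).
n = v₁ × v₂ = (0.535, 0.142, 0.679) (taken with n_z > 0).
tan δ = √(n_x²+n_y²)/n_z = 0.554/0.679, so δ = 39.2°.
Dip direction = azimuth of (n_x, n_y) = atan2(0.535, 0.142) = 75°.

true dip 39°, dip direction 075°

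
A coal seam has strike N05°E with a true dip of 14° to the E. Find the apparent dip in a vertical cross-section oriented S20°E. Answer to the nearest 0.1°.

6.0°

Angle between strike (N05°E) and section (S20°E): β = 25°.
tan(apparent dip) = tan 14° · sin 25° = 0.1054
apparent dip = arctan 0.1054 = 6.02°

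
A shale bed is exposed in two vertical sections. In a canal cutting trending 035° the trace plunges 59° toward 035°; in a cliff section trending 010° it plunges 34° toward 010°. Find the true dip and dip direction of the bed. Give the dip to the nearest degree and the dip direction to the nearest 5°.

Each apparent-dip line lies in the plane. As unit vectors (x east, y north, z up), v₁ plunges 59°→035° and v₂ plunges 34°→010°.
Cross product v₁ × v₂ gives the pole to the plane: n ∝ (0.464, 0.042, 0.180).
True dip = arccos(n_z / |n|) = arccos(0.3613) = 68.8°.
Dip direction = atan2(0.464, 0.042) = 85° (azimuth of n's horizontal projection).

true dip 69°, dip direction 085°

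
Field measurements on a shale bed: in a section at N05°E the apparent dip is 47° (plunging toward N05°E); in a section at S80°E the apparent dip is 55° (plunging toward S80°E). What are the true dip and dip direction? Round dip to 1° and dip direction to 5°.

The two traces are lines in the plane: v₁ = (sin 5°·cos 47°, cos 5°·cos 47°, −sin 47°), v₂ = (sin 100°·cos 55°, cos 100°·cos 55°, −sin 55°).
Cross product v₁ × v₂ gives the pole to the plane: n ∝ (0.629, 0.364, 0.390).
True dip = arccos(n_z / |n|) = arccos(0.4723) = 61.8°.
Dip direction = azimuth of (n_x, n_y) = atan2(0.629, 0.364) = 60°.

true dip 62°, dip direction 060°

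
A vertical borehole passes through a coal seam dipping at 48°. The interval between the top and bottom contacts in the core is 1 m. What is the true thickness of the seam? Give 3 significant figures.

0.669 m

True thickness t = h · cos(dip) = 1 × cos 48°
t = 1 × 0.6691 = 0.669 m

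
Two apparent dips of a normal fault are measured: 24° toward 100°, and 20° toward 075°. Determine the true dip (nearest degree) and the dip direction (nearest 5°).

Represent each trace as a vector plunging at its apparent dip toward its trend (east-north-up frame): v₁ = (0.900, -0.159, -0.407), v₂ = (0.908, 0.243, -0.342).
The plane normal is n = v₁ × v₂ ∝ (0.153, -0.061, 0.363).
True dip = arccos(n_z / |n|) = arccos(0.9102) = 24.5°.
Dip direction = atan2(0.153, -0.061) = 112° (azimuth of n's horizontal projection).

true dip 24°, dip direction 110°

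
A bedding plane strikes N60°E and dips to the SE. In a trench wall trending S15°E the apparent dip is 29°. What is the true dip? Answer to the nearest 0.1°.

29.8°

The section is 75° from the strike.
tan(true dip) = tan 29° / sin 75° = 0.5739
δ = arctan(0.5739) = 29.85°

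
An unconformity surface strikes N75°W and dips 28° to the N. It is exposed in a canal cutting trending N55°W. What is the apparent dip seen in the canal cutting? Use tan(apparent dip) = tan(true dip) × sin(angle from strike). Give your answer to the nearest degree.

The strike is N75°W and the section trends N55°W; the acute angle between them is β = 20°.
tan(apparent dip) = tan 28° · sin 20° = 0.1819
apparent dip = arctan 0.1819 = 10.31°

10°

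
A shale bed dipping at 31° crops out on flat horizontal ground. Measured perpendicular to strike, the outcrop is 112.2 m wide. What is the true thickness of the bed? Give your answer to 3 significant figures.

57.8 m

True thickness t = w · sin(dip) = 112.2 × sin 31°
t = 112.2 × 0.5150 = 57.787 m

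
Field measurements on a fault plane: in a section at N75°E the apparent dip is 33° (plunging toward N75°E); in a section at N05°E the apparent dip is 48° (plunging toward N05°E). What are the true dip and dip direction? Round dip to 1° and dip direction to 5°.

true dip 49°, dip direction 020°

The two traces are lines in the plane: v₁ = (sin 75°·cos 33°, cos 75°·cos 33°, −sin 33°), v₂ = (sin 5°·cos 48°, cos 5°·cos 48°, −sin 48°).
Cross product v₁ × v₂ gives the pole to the plane: n ∝ (0.202, 0.570, 0.527).
True dip = arccos(n_z / |n|) = arccos(0.6571) = 48.9°.
The horizontal component of n points toward azimuth atan2(n_x, n_y) = 19°, the dip direction.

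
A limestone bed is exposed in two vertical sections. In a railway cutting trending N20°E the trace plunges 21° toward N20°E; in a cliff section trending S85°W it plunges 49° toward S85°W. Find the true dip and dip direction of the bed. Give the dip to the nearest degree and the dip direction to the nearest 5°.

true dip 56°, dip direction 305°

Represent each trace as a vector plunging at its apparent dip toward its trend (east-north-up frame): v₁ = (0.319, 0.877, -0.358), v₂ = (-0.654, -0.057, -0.755).
n = v₁ × v₂ = (-0.683, 0.475, 0.555) (taken with n_z > 0).
Dip δ = arctan(|n_h|/n_z) = arctan(0.832/0.555) = 56.3°.
Dip direction = azimuth of (n_x, n_y) = atan2(-0.683, 0.475) = 305°.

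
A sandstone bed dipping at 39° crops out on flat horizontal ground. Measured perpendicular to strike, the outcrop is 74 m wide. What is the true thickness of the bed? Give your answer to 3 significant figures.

True thickness t = w · sin(dip) = 74 × sin 39°
t = 74 × 0.6293 = 46.570 m

46.6 m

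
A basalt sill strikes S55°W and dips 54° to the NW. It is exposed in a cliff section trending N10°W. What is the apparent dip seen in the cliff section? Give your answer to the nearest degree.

51°

The strike is S55°W and the section trends N10°W; the acute angle between them is β = 65°.
tan α = tan 54° × sin 65° = 1.3764 × 0.9063 = 1.2474
α = arctan(1.2474) = 51.28°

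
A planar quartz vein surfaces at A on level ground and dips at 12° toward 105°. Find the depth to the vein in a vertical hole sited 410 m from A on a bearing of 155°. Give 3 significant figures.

56.0 m

The hole lies 50° from the dip direction, so the down-dip offset is 410 × cos 50° = 263.54 m.
Depth = down-dip offset × tan(dip) = 263.54 × tan 12° = 263.54 × 0.2126
Depth = 56.02 m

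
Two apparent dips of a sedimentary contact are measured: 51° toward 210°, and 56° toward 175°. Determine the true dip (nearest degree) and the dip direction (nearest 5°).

true dip 56°, dip direction 175°

The two traces are lines in the plane: v₁ = (sin 210°·cos 51°, cos 210°·cos 51°, −sin 51°), v₂ = (sin 175°·cos 56°, cos 175°·cos 56°, −sin 56°).
Cross product v₁ × v₂ gives the pole to the plane: n ∝ (0.019, -0.299, 0.202).
tan δ = √(n_x²+n_y²)/n_z = 0.299/0.202, so δ = 56.0°.
Dip direction = atan2(0.019, -0.299) = 176° (azimuth of n's horizontal projection).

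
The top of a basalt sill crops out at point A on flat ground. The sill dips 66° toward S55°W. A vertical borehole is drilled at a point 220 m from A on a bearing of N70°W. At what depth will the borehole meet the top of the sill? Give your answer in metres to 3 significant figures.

The hole lies 55° from the dip direction, so the down-dip offset is 220 × cos 55° = 126.19 m.
Depth = down-dip offset × tan(dip) = 126.19 × tan 66° = 126.19 × 2.2460
Depth = 283.42 m

283 m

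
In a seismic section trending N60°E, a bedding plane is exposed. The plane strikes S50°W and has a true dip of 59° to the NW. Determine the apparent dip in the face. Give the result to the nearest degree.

Angle between strike (S50°W) and section (N60°E): β = 10°.
tan(apparent dip) = tan 59° · sin 10° = 0.2890
apparent dip = arctan 0.2890 = 16.12°

16°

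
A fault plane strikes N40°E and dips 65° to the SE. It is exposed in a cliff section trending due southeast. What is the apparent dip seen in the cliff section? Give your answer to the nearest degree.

Angle between strike (N40°E) and section (due southeast): β = 85°.
tan α = tan 65° × sin 85° = 2.1445 × 0.9962 = 2.1363
apparent dip = arctan 2.1363 = 64.92°

65°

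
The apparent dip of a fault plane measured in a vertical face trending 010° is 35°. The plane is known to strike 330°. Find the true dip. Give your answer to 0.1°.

The section is 40° from the strike.
tan(true dip) = tan 35° / sin 40° = 1.0893
δ = arctan(1.0893) = 47.45°

47.4°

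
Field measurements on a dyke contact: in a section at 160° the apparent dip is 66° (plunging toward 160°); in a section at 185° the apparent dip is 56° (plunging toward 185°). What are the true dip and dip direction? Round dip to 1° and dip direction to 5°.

Represent each trace as a vector plunging at its apparent dip toward its trend (east-north-up frame): v₁ = (0.139, -0.382, -0.914), v₂ = (-0.049, -0.557, -0.829).
The plane normal is n = v₁ × v₂ ∝ (0.192, -0.160, 0.096).
Dip δ = arctan(|n_h|/n_z) = arctan(0.250/0.096) = 69.0°.
Dip direction = atan2(0.192, -0.160) = 130° (azimuth of n's horizontal projection).

true dip 69°, dip direction 130°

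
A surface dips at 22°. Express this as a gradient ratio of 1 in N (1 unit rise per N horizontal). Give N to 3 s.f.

1 : N means tan θ = 1/N, so N = 1/tan 22° = 1/0.4040

1 in 2.48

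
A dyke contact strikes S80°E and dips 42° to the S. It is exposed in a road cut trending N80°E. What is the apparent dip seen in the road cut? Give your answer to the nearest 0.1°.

17.1°

Angle between strike (S80°E) and section (N80°E): β = 20°.
tan(apparent dip) = tan 42° · sin 20° = 0.3080
α = arctan(0.3080) = 17.12°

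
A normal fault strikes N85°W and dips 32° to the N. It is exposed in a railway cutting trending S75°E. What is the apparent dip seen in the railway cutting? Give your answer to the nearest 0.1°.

The section lies 10° from the strike.
tan(apparent dip) = tan 32° · sin 10° = 0.1085
α = arctan(0.1085) = 6.19°

6.2°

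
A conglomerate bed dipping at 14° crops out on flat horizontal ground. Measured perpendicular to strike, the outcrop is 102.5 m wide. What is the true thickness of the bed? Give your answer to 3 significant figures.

24.8 m

True thickness t = w · sin(dip) = 102.5 × sin 14°
t = 102.5 × 0.2419 = 24.797 m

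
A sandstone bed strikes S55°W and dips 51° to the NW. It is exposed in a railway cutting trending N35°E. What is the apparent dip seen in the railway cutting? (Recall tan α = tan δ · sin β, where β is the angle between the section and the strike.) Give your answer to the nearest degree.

23°

The section lies 20° from the strike.
tan(apparent dip) = tan 51° · sin 20° = 0.4224
apparent dip = arctan 0.4224 = 22.90°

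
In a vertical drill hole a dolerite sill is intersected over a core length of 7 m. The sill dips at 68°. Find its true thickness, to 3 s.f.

2.62 m

True thickness t = h · cos(dip) = 7 × cos 68°
t = 7 × 0.3746 = 2.622 m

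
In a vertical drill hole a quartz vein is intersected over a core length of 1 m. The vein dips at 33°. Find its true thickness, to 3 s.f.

0.839 m

True thickness t = h · cos(dip) = 1 × cos 33°
t = 1 × 0.8387 = 0.839 m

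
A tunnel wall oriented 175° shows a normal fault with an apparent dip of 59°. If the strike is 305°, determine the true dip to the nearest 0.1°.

The section is 50° from the strike.
tan(true dip) = tan 59° / sin 50° = 2.1726
true dip = arctan 2.1726 = 65.28°

65.3°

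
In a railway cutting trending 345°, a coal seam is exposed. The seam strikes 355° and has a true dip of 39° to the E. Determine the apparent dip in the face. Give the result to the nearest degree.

Angle between strike (355°) and section (345°): β = 10°.
tan α = tan 39° × sin 10° = 0.8098 × 0.1736 = 0.1406
apparent dip = arctan 0.1406 = 8.00°

8°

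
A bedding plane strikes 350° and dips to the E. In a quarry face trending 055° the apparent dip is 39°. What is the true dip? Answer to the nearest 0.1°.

The section is 65° from the strike.
tan δ = tan α / sin β = tan 39° / sin 65° = 0.8098 / 0.9063 = 0.8935
true dip = arctan 0.8935 = 41.78°

41.8°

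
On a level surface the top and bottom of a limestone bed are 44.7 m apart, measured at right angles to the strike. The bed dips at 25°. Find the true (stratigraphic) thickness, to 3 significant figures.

18.9 m

True thickness t = w · sin(dip) = 44.7 × sin 25°
t = 44.7 × 0.4226 = 18.891 m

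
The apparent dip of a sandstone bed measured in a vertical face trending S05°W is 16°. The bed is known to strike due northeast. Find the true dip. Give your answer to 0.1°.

24.0°

The section is 40° from the strike.
tan δ = tan α / sin β = tan 16° / sin 40° = 0.2867 / 0.6428 = 0.4461
true dip = arctan 0.4461 = 24.04°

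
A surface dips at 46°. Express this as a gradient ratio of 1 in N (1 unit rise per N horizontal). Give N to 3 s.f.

1 in 0.966

1 : N means tan θ = 1/N, so N = 1/tan 46° = 1/1.0355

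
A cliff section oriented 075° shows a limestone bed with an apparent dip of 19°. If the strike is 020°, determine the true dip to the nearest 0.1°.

The section is 55° from the strike.
tan δ = tan α / sin β = tan 19° / sin 55° = 0.3443 / 0.8192 = 0.4203
true dip = arctan 0.4203 = 22.80°

22.8°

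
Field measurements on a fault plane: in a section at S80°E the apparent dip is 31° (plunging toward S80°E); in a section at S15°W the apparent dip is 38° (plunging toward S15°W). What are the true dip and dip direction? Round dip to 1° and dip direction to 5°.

true dip 46°, dip direction 155°

The two traces are lines in the plane: v₁ = (sin 100°·cos 31°, cos 100°·cos 31°, −sin 31°), v₂ = (sin 195°·cos 38°, cos 195°·cos 38°, −sin 38°).
n = v₁ × v₂ = (0.300, -0.625, 0.673) (taken with n_z > 0).
tan δ = √(n_x²+n_y²)/n_z = 0.693/0.673, so δ = 45.9°.
The horizontal component of n points toward azimuth atan2(n_x, n_y) = 154°, the dip direction.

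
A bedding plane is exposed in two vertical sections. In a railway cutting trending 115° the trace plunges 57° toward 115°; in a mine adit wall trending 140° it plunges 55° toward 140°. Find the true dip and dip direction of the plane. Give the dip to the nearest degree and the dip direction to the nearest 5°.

Each apparent-dip line lies in the plane. As unit vectors (x east, y north, z up), v₁ plunges 57°→115° and v₂ plunges 55°→140°.
The plane normal is n = v₁ × v₂ ∝ (0.180, -0.095, 0.132).
tan δ = √(n_x²+n_y²)/n_z = 0.204/0.132, so δ = 57.0°.
Dip direction = azimuth of (n_x, n_y) = atan2(0.180, -0.095) = 118°.

true dip 57°, dip direction 120°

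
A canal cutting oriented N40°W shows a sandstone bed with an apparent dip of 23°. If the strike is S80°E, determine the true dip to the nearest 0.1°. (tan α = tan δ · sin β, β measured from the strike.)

β = acute angle between strike S80°E and section N40°W = 40°.
tan δ = tan α / sin β = tan 23° / sin 40° = 0.4245 / 0.6428 = 0.6604
true dip = arctan 0.6604 = 33.44°

33.4°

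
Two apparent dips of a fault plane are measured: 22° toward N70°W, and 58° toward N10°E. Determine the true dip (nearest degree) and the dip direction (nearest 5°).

true dip 58°, dip direction 005°

The two traces are lines in the plane: v₁ = (sin 290°·cos 22°, cos 290°·cos 22°, −sin 22°), v₂ = (sin 10°·cos 58°, cos 10°·cos 58°, −sin 58°).
The plane normal is n = v₁ × v₂ ∝ (0.073, 0.773, 0.484).
tan δ = √(n_x²+n_y²)/n_z = 0.777/0.484, so δ = 58.1°.
The horizontal component of n points toward azimuth atan2(n_x, n_y) = 5°, the dip direction.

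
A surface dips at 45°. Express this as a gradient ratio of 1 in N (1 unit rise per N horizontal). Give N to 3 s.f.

1 in 1.00

1 : N means tan θ = 1/N, so N = 1/tan 45° = 1/1.0000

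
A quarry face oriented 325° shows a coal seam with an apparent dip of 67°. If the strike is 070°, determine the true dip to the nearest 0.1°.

β = acute angle between strike 070° and section 325° = 75°.
tan(true dip) = tan 67° / sin 75° = 2.4390
true dip = arctan 2.4390 = 67.71°

67.7°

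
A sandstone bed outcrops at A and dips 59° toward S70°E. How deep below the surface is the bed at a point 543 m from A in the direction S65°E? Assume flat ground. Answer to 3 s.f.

900 m

The hole lies 5° from the dip direction, so the down-dip offset is 543 × cos 5° = 540.93 m.
Depth = down-dip offset × tan(dip) = 540.93 × tan 59° = 540.93 × 1.6643
Depth = 900.26 m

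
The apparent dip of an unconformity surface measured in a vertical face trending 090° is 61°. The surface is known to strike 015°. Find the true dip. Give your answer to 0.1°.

61.8°

The section is 75° from the strike.
tan δ = tan α / sin β = tan 61° / sin 75° = 1.8040 / 0.9659 = 1.8677
δ = arctan(1.8677) = 61.83°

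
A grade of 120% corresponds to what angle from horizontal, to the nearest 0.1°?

50.2°

tan θ = 120/100 = 1.2000
θ = arctan(1.2000) = 50.19°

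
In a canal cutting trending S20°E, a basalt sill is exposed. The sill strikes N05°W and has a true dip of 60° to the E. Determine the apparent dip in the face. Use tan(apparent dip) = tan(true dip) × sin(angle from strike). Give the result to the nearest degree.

24°

The section lies 15° from the strike.
tan(apparent dip) = tan 60° · sin 15° = 0.4483
α = arctan(0.4483) = 24.15°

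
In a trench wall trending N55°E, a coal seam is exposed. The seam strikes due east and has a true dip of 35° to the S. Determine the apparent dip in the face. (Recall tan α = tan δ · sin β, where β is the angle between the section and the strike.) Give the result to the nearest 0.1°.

21.9°

The section lies 35° from the strike.
tan(apparent dip) = tan 35° · sin 35° = 0.4016
apparent dip = arctan 0.4016 = 21.88°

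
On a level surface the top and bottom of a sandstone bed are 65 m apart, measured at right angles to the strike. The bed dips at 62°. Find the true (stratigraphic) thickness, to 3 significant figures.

True thickness t = w · sin(dip) = 65 × sin 62°
t = 65 × 0.8829 = 57.392 m

57.4 m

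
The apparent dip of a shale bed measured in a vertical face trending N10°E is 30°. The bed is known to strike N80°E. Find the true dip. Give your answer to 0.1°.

31.6°

The section is 70° from the strike.
tan(true dip) = tan 30° / sin 70° = 0.6144
true dip = arctan 0.6144 = 31.57°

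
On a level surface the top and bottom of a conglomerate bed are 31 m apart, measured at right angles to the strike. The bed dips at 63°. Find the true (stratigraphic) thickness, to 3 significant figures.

True thickness t = w · sin(dip) = 31 × sin 63°
t = 31 × 0.8910 = 27.621 m

27.6 m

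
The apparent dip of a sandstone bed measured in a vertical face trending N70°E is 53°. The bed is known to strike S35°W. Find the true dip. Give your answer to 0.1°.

66.6°

β = acute angle between strike S35°W and section N70°E = 35°.
tan δ = tan α / sin β = tan 53° / sin 35° = 1.3270 / 0.5736 = 2.3136
δ = arctan(2.3136) = 66.62°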